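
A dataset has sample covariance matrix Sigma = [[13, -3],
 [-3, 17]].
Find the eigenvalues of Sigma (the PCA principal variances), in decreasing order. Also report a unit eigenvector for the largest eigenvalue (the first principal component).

Step 1 — characteristic polynomial of 2×2 Sigma:
  det(Sigma - λI) = λ² - trace · λ + det = 0.
  trace = 13 + 17 = 30, det = 13·17 - (-3)² = 212.
Step 2 — discriminant:
  Δ = trace² - 4·det = 900 - 848 = 52.
Step 3 — eigenvalues:
  λ = (trace ± √Δ)/2 = (30 ± 7.2111)/2,
  λ_1 = 18.6056,  λ_2 = 11.3944.

Step 4 — unit eigenvector for λ_1: solve (Sigma - λ_1 I)v = 0. First row:
  (13 - 18.6056)·v_x + (-3)·v_y = 0, i.e. (-5.6056)·v_x + (-3)·v_y = 0,
  so v ∝ (b, λ_1 - a) = (-3, 5.6056); multiply by -1 so the first entry is positive: u = (3, -5.6056).
  ||u|| = √((3)² + (-5.6056)²) = √(40.4222) ≈ 6.3578,
  v_1 = u/||u|| ≈ (0.4719, -0.8817) (||v_1|| = 1).

λ_1 = 18.6056,  λ_2 = 11.3944;  v_1 ≈ (0.4719, -0.8817)


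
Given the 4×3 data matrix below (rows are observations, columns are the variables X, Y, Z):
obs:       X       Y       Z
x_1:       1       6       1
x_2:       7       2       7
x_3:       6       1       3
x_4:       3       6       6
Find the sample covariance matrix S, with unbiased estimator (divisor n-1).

Step 1 — column means:
  mean(X) = (1 + 7 + 6 + 3) / 4 = 17/4 = 4.25
  mean(Y) = (6 + 2 + 1 + 6) / 4 = 15/4 = 3.75
  mean(Z) = (1 + 7 + 3 + 6) / 4 = 17/4 = 4.25

Step 2 — sample covariance S[i,j] = (1/(n-1)) · Σ_k (x_{k,i} - mean_i) · (x_{k,j} - mean_j), with n-1 = 3.
  S[X,X] = ((-3.25)·(-3.25) + (2.75)·(2.75) + (1.75)·(1.75) + (-1.25)·(-1.25)) / 3 = 22.75/3 = 7.5833
  S[X,Y] = ((-3.25)·(2.25) + (2.75)·(-1.75) + (1.75)·(-2.75) + (-1.25)·(2.25)) / 3 = -19.75/3 = -6.5833
  S[X,Z] = ((-3.25)·(-3.25) + (2.75)·(2.75) + (1.75)·(-1.25) + (-1.25)·(1.75)) / 3 = 13.75/3 = 4.5833
  S[Y,Y] = ((2.25)·(2.25) + (-1.75)·(-1.75) + (-2.75)·(-2.75) + (2.25)·(2.25)) / 3 = 20.75/3 = 6.9167
  S[Y,Z] = ((2.25)·(-3.25) + (-1.75)·(2.75) + (-2.75)·(-1.25) + (2.25)·(1.75)) / 3 = -4.75/3 = -1.5833
  S[Z,Z] = ((-3.25)·(-3.25) + (2.75)·(2.75) + (-1.25)·(-1.25) + (1.75)·(1.75)) / 3 = 22.75/3 = 7.5833

S is symmetric (S[j,i] = S[i,j]). Assembling:

S = [[7.5833, -6.5833, 4.5833],
 [-6.5833, 6.9167, -1.5833],
 [4.5833, -1.5833, 7.5833]]


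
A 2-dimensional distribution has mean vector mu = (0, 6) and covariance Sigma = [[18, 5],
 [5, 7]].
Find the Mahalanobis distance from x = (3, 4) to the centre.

Step 1 — centre the observation: (x - mu) = (3, -2).

Step 2 — invert Sigma. det(Sigma) = 18·7 - (5)² = 101.
  Sigma^{-1} = (1/det) · [[d, -b], [-b, a]] = [[0.0693, -0.0495],
 [-0.0495, 0.1782]].

Step 3 — form the quadratic (x - mu)^T · Sigma^{-1} · (x - mu):
  Sigma^{-1} · (x - mu) = (0.3069, -0.505).
  (x - mu)^T · [Sigma^{-1} · (x - mu)] = (3)·(0.3069) + (-2)·(-0.505) = 1.9307.

Step 4 — take square root: d = √(1.9307) ≈ 1.3895.

d(x, mu) = √(1.9307) ≈ 1.3895


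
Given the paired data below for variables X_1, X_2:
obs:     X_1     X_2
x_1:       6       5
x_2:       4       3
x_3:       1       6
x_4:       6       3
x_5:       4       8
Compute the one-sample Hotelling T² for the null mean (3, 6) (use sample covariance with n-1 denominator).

Step 1 — sample mean vector:
  mean(X_1) = (6 + 4 + 1 + 6 + 4) / 5 = 21/5 = 4.2
  mean(X_2) = (5 + 3 + 6 + 3 + 8) / 5 = 25/5 = 5
  x̄ = (4.2, 5),  deviation x̄ - mu_0 = (4.2, 5) - (3, 6) = (1.2, -1).

Step 2 — sample covariance matrix, S[i,j] = (1/(n-1)) · Σ_k (x_{k,i} - mean_i) · (x_{k,j} - mean_j), divisor n-1 = 4:
  S[X_1,X_1] = ((1.8)·(1.8) + (-0.2)·(-0.2) + (-3.2)·(-3.2) + (1.8)·(1.8) + (-0.2)·(-0.2)) / 4 = 16.8/4 = 4.2
  S[X_1,X_2] = ((1.8)·(0) + (-0.2)·(-2) + (-3.2)·(1) + (1.8)·(-2) + (-0.2)·(3)) / 4 = -7/4 = -1.75
  S[X_2,X_2] = ((0)·(0) + (-2)·(-2) + (1)·(1) + (-2)·(-2) + (3)·(3)) / 4 = 18/4 = 4.5
  S = [[4.2, -1.75],
 [-1.75, 4.5]].

Step 3 — invert S. det(S) = 4.2·4.5 - (-1.75)² = 15.8375.
  S^{-1} = (1/det) · [[d, -b], [-b, a]] = [[0.2841, 0.1105],
 [0.1105, 0.2652]].

Step 4 — quadratic form (x̄ - mu_0)^T · S^{-1} · (x̄ - mu_0):
  S^{-1} · (x̄ - mu_0) = (0.2305, -0.1326),
  (x̄ - mu_0)^T · [...] = (1.2)·(0.2305) + (-1)·(-0.1326) = 0.4092.

Step 5 — scale by n: T² = 5 · 0.4092 = 2.0458.

T² ≈ 2.0458


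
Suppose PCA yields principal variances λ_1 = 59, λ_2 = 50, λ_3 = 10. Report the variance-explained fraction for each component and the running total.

Step 1 — total variance = trace(Sigma) = Σ λ_i = 59 + 50 + 10 = 119.

Step 2 — fraction explained by component i = λ_i / Σ λ:
  PC1: 59/119 = 0.4958
  PC2: 50/119 = 0.4202
  PC3: 10/119 = 0.084

Step 3 — cumulative fraction after k components = (λ_1 + ... + λ_k) / Σ λ:
  k = 1: 59/119 = 0.4958
  k = 2: (59 + 50)/119 = 109/119 = 0.916
  k = 3: (59 + 50 + 10)/119 = 119/119 = 1

Summary (fraction, with percent):

explained: PC1 0.4958 (49.58%), PC2 0.4202 (42.02%), PC3 0.084 (8.4%);  cumulative: 0.4958, 0.916, 1


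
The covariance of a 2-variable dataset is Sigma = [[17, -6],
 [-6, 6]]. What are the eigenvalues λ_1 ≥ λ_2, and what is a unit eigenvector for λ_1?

Step 1 — characteristic polynomial of 2×2 Sigma:
  det(Sigma - λI) = λ² - trace · λ + det = 0.
  trace = 17 + 6 = 23, det = 17·6 - (-6)² = 66.
Step 2 — discriminant:
  Δ = trace² - 4·det = 529 - 264 = 265.
Step 3 — eigenvalues:
  λ = (trace ± √Δ)/2 = (23 ± 16.2788)/2,
  λ_1 = 19.6394,  λ_2 = 3.3606.

Step 4 — unit eigenvector for λ_1: solve (Sigma - λ_1 I)v = 0. First row:
  (17 - 19.6394)·v_x + (-6)·v_y = 0, i.e. (-2.6394)·v_x + (-6)·v_y = 0,
  so v ∝ (b, λ_1 - a) = (-6, 2.6394); multiply by -1 so the first entry is positive: u = (6, -2.6394).
  ||u|| = √((6)² + (-2.6394)²) = √(42.9665) ≈ 6.5549,
  v_1 = u/||u|| ≈ (0.9153, -0.4027) (||v_1|| = 1).

λ_1 = 19.6394,  λ_2 = 3.3606;  v_1 ≈ (0.9153, -0.4027)


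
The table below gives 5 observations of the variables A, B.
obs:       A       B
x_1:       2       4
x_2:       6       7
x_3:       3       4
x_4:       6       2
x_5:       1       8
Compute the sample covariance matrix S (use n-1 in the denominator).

Step 1 — column means:
  mean(A) = (2 + 6 + 3 + 6 + 1) / 5 = 18/5 = 3.6
  mean(B) = (4 + 7 + 4 + 2 + 8) / 5 = 25/5 = 5

Step 2 — sample covariance S[i,j] = (1/(n-1)) · Σ_k (x_{k,i} - mean_i) · (x_{k,j} - mean_j), with n-1 = 4.
  S[A,A] = ((-1.6)·(-1.6) + (2.4)·(2.4) + (-0.6)·(-0.6) + (2.4)·(2.4) + (-2.6)·(-2.6)) / 4 = 21.2/4 = 5.3
  S[A,B] = ((-1.6)·(-1) + (2.4)·(2) + (-0.6)·(-1) + (2.4)·(-3) + (-2.6)·(3)) / 4 = -8/4 = -2
  S[B,B] = ((-1)·(-1) + (2)·(2) + (-1)·(-1) + (-3)·(-3) + (3)·(3)) / 4 = 24/4 = 6

S is symmetric (S[j,i] = S[i,j]). Assembling:

S = [[5.3, -2],
 [-2, 6]]


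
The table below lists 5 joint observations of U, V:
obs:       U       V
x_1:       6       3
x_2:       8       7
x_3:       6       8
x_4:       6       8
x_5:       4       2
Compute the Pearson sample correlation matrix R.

Step 1 — column means:
  mean(U) = (6 + 8 + 6 + 6 + 4) / 5 = 30/5 = 6
  mean(V) = (3 + 7 + 8 + 8 + 2) / 5 = 28/5 = 5.6

Step 2 — sample variances and covariances s[i,j] = (1/(n-1)) · Σ_k (x_{k,i} - mean_i) · (x_{k,j} - mean_j), with n-1 = 4:
  s[U,U] = ((0)·(0) + (2)·(2) + (0)·(0) + (0)·(0) + (-2)·(-2)) / 4 = 8/4 = 2
  s[U,V] = ((0)·(-2.6) + (2)·(1.4) + (0)·(2.4) + (0)·(2.4) + (-2)·(-3.6)) / 4 = 10/4 = 2.5
  s[V,V] = ((-2.6)·(-2.6) + (1.4)·(1.4) + (2.4)·(2.4) + (2.4)·(2.4) + (-3.6)·(-3.6)) / 4 = 33.2/4 = 8.3
  Sample standard deviations s_i = √(s[i,i]):
  s(U) = √(2) = 1.4142
  s(V) = √(8.3) = 2.881

Step 3 — r_{ij} = s_{ij} / (s_i · s_j):
  r[U,U] = 1 (diagonal).
  r[U,V] = 2.5 / (1.4142 · 2.881) = 2.5 / 4.0743 = 0.6136
  r[V,V] = 1 (diagonal).

R is symmetric with unit diagonal. Assembling:

R = [[1, 0.6136],
 [0.6136, 1]]


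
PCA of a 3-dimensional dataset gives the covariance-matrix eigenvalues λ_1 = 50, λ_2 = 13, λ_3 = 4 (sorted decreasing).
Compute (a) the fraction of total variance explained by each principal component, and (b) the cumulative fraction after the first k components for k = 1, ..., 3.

Step 1 — total variance = trace(Sigma) = Σ λ_i = 50 + 13 + 4 = 67.

Step 2 — fraction explained by component i = λ_i / Σ λ:
  PC1: 50/67 = 0.7463
  PC2: 13/67 = 0.194
  PC3: 4/67 = 0.0597

Step 3 — cumulative fraction after k components = (λ_1 + ... + λ_k) / Σ λ:
  k = 1: 50/67 = 0.7463
  k = 2: (50 + 13)/67 = 63/67 = 0.9403
  k = 3: (50 + 13 + 4)/67 = 67/67 = 1

Summary (fraction, with percent):

explained: PC1 0.7463 (74.63%), PC2 0.194 (19.4%), PC3 0.0597 (5.97%);  cumulative: 0.7463, 0.9403, 1


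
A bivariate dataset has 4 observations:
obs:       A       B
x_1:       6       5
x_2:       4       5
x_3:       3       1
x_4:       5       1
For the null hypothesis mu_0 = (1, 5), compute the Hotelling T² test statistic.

Step 1 — sample mean vector:
  mean(A) = (6 + 4 + 3 + 5) / 4 = 18/4 = 4.5
  mean(B) = (5 + 5 + 1 + 1) / 4 = 12/4 = 3
  x̄ = (4.5, 3),  deviation x̄ - mu_0 = (4.5, 3) - (1, 5) = (3.5, -2).

Step 2 — sample covariance matrix, S[i,j] = (1/(n-1)) · Σ_k (x_{k,i} - mean_i) · (x_{k,j} - mean_j), divisor n-1 = 3:
  S[A,A] = ((1.5)·(1.5) + (-0.5)·(-0.5) + (-1.5)·(-1.5) + (0.5)·(0.5)) / 3 = 5/3 = 1.6667
  S[A,B] = ((1.5)·(2) + (-0.5)·(2) + (-1.5)·(-2) + (0.5)·(-2)) / 3 = 4/3 = 1.3333
  S[B,B] = ((2)·(2) + (2)·(2) + (-2)·(-2) + (-2)·(-2)) / 3 = 16/3 = 5.3333
  S = [[1.6667, 1.3333],
 [1.3333, 5.3333]].

Step 3 — invert S. det(S) = 1.6667·5.3333 - (1.3333)² = 7.1111.
  S^{-1} = (1/det) · [[d, -b], [-b, a]] = [[0.75, -0.1875],
 [-0.1875, 0.2344]].

Step 4 — quadratic form (x̄ - mu_0)^T · S^{-1} · (x̄ - mu_0):
  S^{-1} · (x̄ - mu_0) = (3, -1.125),
  (x̄ - mu_0)^T · [...] = (3.5)·(3) + (-2)·(-1.125) = 12.75.

Step 5 — scale by n: T² = 4 · 12.75 = 51.

T² ≈ 51


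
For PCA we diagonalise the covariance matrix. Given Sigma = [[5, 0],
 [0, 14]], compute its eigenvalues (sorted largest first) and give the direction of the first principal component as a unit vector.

Step 1 — characteristic polynomial of 2×2 Sigma:
  det(Sigma - λI) = λ² - trace · λ + det = 0.
  trace = 5 + 14 = 19, det = 5·14 - (0)² = 70.
Step 2 — discriminant:
  Δ = trace² - 4·det = 361 - 280 = 81.
Step 3 — eigenvalues:
  λ = (trace ± √Δ)/2 = (19 ± 9)/2,
  λ_1 = 14,  λ_2 = 5.

Step 4 — unit eigenvector for λ_1: Sigma is diagonal, so its eigenvectors are the coordinate axes. λ_1 = 14 is the diagonal entry on the second coordinate axis, hence
  v_1 = (0, 1) (||v_1|| = 1).

λ_1 = 14,  λ_2 = 5;  v_1 ≈ (0, 1)


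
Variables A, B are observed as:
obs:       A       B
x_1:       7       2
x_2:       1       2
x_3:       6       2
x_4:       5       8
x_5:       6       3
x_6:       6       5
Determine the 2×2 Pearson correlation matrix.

Step 1 — column means:
  mean(A) = (7 + 1 + 6 + 5 + 6 + 6) / 6 = 31/6 = 5.1667
  mean(B) = (2 + 2 + 2 + 8 + 3 + 5) / 6 = 22/6 = 3.6667

Step 2 — sample variances and covariances s[i,j] = (1/(n-1)) · Σ_k (x_{k,i} - mean_i) · (x_{k,j} - mean_j), with n-1 = 5:
  s[A,A] = ((1.8333)·(1.8333) + (-4.1667)·(-4.1667) + (0.8333)·(0.8333) + (-0.1667)·(-0.1667) + (0.8333)·(0.8333) + (0.8333)·(0.8333)) / 5 = 22.8333/5 = 4.5667
  s[A,B] = ((1.8333)·(-1.6667) + (-4.1667)·(-1.6667) + (0.8333)·(-1.6667) + (-0.1667)·(4.3333) + (0.8333)·(-0.6667) + (0.8333)·(1.3333)) / 5 = 2.3333/5 = 0.4667
  s[B,B] = ((-1.6667)·(-1.6667) + (-1.6667)·(-1.6667) + (-1.6667)·(-1.6667) + (4.3333)·(4.3333) + (-0.6667)·(-0.6667) + (1.3333)·(1.3333)) / 5 = 29.3333/5 = 5.8667
  Sample standard deviations s_i = √(s[i,i]):
  s(A) = √(4.5667) = 2.137
  s(B) = √(5.8667) = 2.4221

Step 3 — r_{ij} = s_{ij} / (s_i · s_j):
  r[A,A] = 1 (diagonal).
  r[A,B] = 0.4667 / (2.137 · 2.4221) = 0.4667 / 5.176 = 0.0902
  r[B,B] = 1 (diagonal).

R is symmetric with unit diagonal. Assembling:

R = [[1, 0.0902],
 [0.0902, 1]]


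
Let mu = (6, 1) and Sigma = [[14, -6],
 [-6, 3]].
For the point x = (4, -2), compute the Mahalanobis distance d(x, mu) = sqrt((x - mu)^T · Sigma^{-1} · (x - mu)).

Step 1 — centre the observation: (x - mu) = (-2, -3).

Step 2 — invert Sigma. det(Sigma) = 14·3 - (-6)² = 6.
  Sigma^{-1} = (1/det) · [[d, -b], [-b, a]] = [[0.5, 1],
 [1, 2.3333]].

Step 3 — form the quadratic (x - mu)^T · Sigma^{-1} · (x - mu):
  Sigma^{-1} · (x - mu) = (-4, -9).
  (x - mu)^T · [Sigma^{-1} · (x - mu)] = (-2)·(-4) + (-3)·(-9) = 35.

Step 4 — take square root: d = √(35) ≈ 5.9161.

d(x, mu) = √(35) ≈ 5.9161


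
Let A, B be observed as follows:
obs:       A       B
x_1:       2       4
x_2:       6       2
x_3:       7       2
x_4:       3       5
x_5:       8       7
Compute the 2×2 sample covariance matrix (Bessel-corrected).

Step 1 — column means:
  mean(A) = (2 + 6 + 7 + 3 + 8) / 5 = 26/5 = 5.2
  mean(B) = (4 + 2 + 2 + 5 + 7) / 5 = 20/5 = 4

Step 2 — sample covariance S[i,j] = (1/(n-1)) · Σ_k (x_{k,i} - mean_i) · (x_{k,j} - mean_j), with n-1 = 4.
  S[A,A] = ((-3.2)·(-3.2) + (0.8)·(0.8) + (1.8)·(1.8) + (-2.2)·(-2.2) + (2.8)·(2.8)) / 4 = 26.8/4 = 6.7
  S[A,B] = ((-3.2)·(0) + (0.8)·(-2) + (1.8)·(-2) + (-2.2)·(1) + (2.8)·(3)) / 4 = 1/4 = 0.25
  S[B,B] = ((0)·(0) + (-2)·(-2) + (-2)·(-2) + (1)·(1) + (3)·(3)) / 4 = 18/4 = 4.5

S is symmetric (S[j,i] = S[i,j]). Assembling:

S = [[6.7, 0.25],
 [0.25, 4.5]]


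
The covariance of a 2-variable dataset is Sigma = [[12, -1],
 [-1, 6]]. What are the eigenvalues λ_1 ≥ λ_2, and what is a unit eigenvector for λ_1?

Step 1 — characteristic polynomial of 2×2 Sigma:
  det(Sigma - λI) = λ² - trace · λ + det = 0.
  trace = 12 + 6 = 18, det = 12·6 - (-1)² = 71.
Step 2 — discriminant:
  Δ = trace² - 4·det = 324 - 284 = 40.
Step 3 — eigenvalues:
  λ = (trace ± √Δ)/2 = (18 ± 6.3246)/2,
  λ_1 = 12.1623,  λ_2 = 5.8377.

Step 4 — unit eigenvector for λ_1: solve (Sigma - λ_1 I)v = 0. First row:
  (12 - 12.1623)·v_x + (-1)·v_y = 0, i.e. (-0.1623)·v_x + (-1)·v_y = 0,
  so v ∝ (b, λ_1 - a) = (-1, 0.1623); multiply by -1 so the first entry is positive: u = (1, -0.1623).
  ||u|| = √((1)² + (-0.1623)²) = √(1.0263) ≈ 1.0131,
  v_1 = u/||u|| ≈ (0.9871, -0.1602) (||v_1|| = 1).

λ_1 = 12.1623,  λ_2 = 5.8377;  v_1 ≈ (0.9871, -0.1602)


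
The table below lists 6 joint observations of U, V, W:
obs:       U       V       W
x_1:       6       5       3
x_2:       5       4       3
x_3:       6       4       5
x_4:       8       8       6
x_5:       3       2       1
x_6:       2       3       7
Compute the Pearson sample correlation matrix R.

Step 1 — column means:
  mean(U) = (6 + 5 + 6 + 8 + 3 + 2) / 6 = 30/6 = 5
  mean(V) = (5 + 4 + 4 + 8 + 2 + 3) / 6 = 26/6 = 4.3333
  mean(W) = (3 + 3 + 5 + 6 + 1 + 7) / 6 = 25/6 = 4.1667

Step 2 — sample variances and covariances s[i,j] = (1/(n-1)) · Σ_k (x_{k,i} - mean_i) · (x_{k,j} - mean_j), with n-1 = 5:
  s[U,U] = ((1)·(1) + (0)·(0) + (1)·(1) + (3)·(3) + (-2)·(-2) + (-3)·(-3)) / 5 = 24/5 = 4.8
  s[U,V] = ((1)·(0.6667) + (0)·(-0.3333) + (1)·(-0.3333) + (3)·(3.6667) + (-2)·(-2.3333) + (-3)·(-1.3333)) / 5 = 20/5 = 4
  s[U,W] = ((1)·(-1.1667) + (0)·(-1.1667) + (1)·(0.8333) + (3)·(1.8333) + (-2)·(-3.1667) + (-3)·(2.8333)) / 5 = 3/5 = 0.6
  s[V,V] = ((0.6667)·(0.6667) + (-0.3333)·(-0.3333) + (-0.3333)·(-0.3333) + (3.6667)·(3.6667) + (-2.3333)·(-2.3333) + (-1.3333)·(-1.3333)) / 5 = 21.3333/5 = 4.2667
  s[V,W] = ((0.6667)·(-1.1667) + (-0.3333)·(-1.1667) + (-0.3333)·(0.8333) + (3.6667)·(1.8333) + (-2.3333)·(-3.1667) + (-1.3333)·(2.8333)) / 5 = 9.6667/5 = 1.9333
  s[W,W] = ((-1.1667)·(-1.1667) + (-1.1667)·(-1.1667) + (0.8333)·(0.8333) + (1.8333)·(1.8333) + (-3.1667)·(-3.1667) + (2.8333)·(2.8333)) / 5 = 24.8333/5 = 4.9667
  Sample standard deviations s_i = √(s[i,i]):
  s(U) = √(4.8) = 2.1909
  s(V) = √(4.2667) = 2.0656
  s(W) = √(4.9667) = 2.2286

Step 3 — r_{ij} = s_{ij} / (s_i · s_j):
  r[U,U] = 1 (diagonal).
  r[U,V] = 4 / (2.1909 · 2.0656) = 4 / 4.5255 = 0.8839
  r[U,W] = 0.6 / (2.1909 · 2.2286) = 0.6 / 4.8826 = 0.1229
  r[V,V] = 1 (diagonal).
  r[V,W] = 1.9333 / (2.0656 · 2.2286) = 1.9333 / 4.6034 = 0.42
  r[W,W] = 1 (diagonal).

R is symmetric with unit diagonal. Assembling:

R = [[1, 0.8839, 0.1229],
 [0.8839, 1, 0.42],
 [0.1229, 0.42, 1]]


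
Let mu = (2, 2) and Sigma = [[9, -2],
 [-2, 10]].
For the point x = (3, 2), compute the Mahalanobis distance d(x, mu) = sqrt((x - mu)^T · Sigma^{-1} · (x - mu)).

Step 1 — centre the observation: (x - mu) = (1, 0).

Step 2 — invert Sigma. det(Sigma) = 9·10 - (-2)² = 86.
  Sigma^{-1} = (1/det) · [[d, -b], [-b, a]] = [[0.1163, 0.0233],
 [0.0233, 0.1047]].

Step 3 — form the quadratic (x - mu)^T · Sigma^{-1} · (x - mu):
  Sigma^{-1} · (x - mu) = (0.1163, 0.0233).
  (x - mu)^T · [Sigma^{-1} · (x - mu)] = (1)·(0.1163) + (0)·(0.0233) = 0.1163.

Step 4 — take square root: d = √(0.1163) ≈ 0.341.

d(x, mu) = √(0.1163) ≈ 0.341


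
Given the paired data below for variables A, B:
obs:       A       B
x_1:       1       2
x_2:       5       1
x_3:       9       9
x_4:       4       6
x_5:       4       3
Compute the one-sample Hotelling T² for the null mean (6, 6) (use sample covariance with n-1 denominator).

Step 1 — sample mean vector:
  mean(A) = (1 + 5 + 9 + 4 + 4) / 5 = 23/5 = 4.6
  mean(B) = (2 + 1 + 9 + 6 + 3) / 5 = 21/5 = 4.2
  x̄ = (4.6, 4.2),  deviation x̄ - mu_0 = (4.6, 4.2) - (6, 6) = (-1.4, -1.8).

Step 2 — sample covariance matrix, S[i,j] = (1/(n-1)) · Σ_k (x_{k,i} - mean_i) · (x_{k,j} - mean_j), divisor n-1 = 4:
  S[A,A] = ((-3.6)·(-3.6) + (0.4)·(0.4) + (4.4)·(4.4) + (-0.6)·(-0.6) + (-0.6)·(-0.6)) / 4 = 33.2/4 = 8.3
  S[A,B] = ((-3.6)·(-2.2) + (0.4)·(-3.2) + (4.4)·(4.8) + (-0.6)·(1.8) + (-0.6)·(-1.2)) / 4 = 27.4/4 = 6.85
  S[B,B] = ((-2.2)·(-2.2) + (-3.2)·(-3.2) + (4.8)·(4.8) + (1.8)·(1.8) + (-1.2)·(-1.2)) / 4 = 42.8/4 = 10.7
  S = [[8.3, 6.85],
 [6.85, 10.7]].

Step 3 — invert S. det(S) = 8.3·10.7 - (6.85)² = 41.8875.
  S^{-1} = (1/det) · [[d, -b], [-b, a]] = [[0.2554, -0.1635],
 [-0.1635, 0.1981]].

Step 4 — quadratic form (x̄ - mu_0)^T · S^{-1} · (x̄ - mu_0):
  S^{-1} · (x̄ - mu_0) = (-0.0633, -0.1277),
  (x̄ - mu_0)^T · [...] = (-1.4)·(-0.0633) + (-1.8)·(-0.1277) = 0.3185.

Step 5 — scale by n: T² = 5 · 0.3185 = 1.5924.

T² ≈ 1.5924


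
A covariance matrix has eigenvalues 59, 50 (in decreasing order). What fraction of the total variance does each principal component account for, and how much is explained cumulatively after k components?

Step 1 — total variance = trace(Sigma) = Σ λ_i = 59 + 50 = 109.

Step 2 — fraction explained by component i = λ_i / Σ λ:
  PC1: 59/109 = 0.5413
  PC2: 50/109 = 0.4587

Step 3 — cumulative fraction after k components = (λ_1 + ... + λ_k) / Σ λ:
  k = 1: 59/109 = 0.5413
  k = 2: (59 + 50)/109 = 109/109 = 1

Summary (fraction, with percent):

explained: PC1 0.5413 (54.13%), PC2 0.4587 (45.87%);  cumulative: 0.5413, 1


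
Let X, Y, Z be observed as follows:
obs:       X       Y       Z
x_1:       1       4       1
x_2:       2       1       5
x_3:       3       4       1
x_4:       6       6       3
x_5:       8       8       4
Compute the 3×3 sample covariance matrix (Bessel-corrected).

Step 1 — column means:
  mean(X) = (1 + 2 + 3 + 6 + 8) / 5 = 20/5 = 4
  mean(Y) = (4 + 1 + 4 + 6 + 8) / 5 = 23/5 = 4.6
  mean(Z) = (1 + 5 + 1 + 3 + 4) / 5 = 14/5 = 2.8

Step 2 — sample covariance S[i,j] = (1/(n-1)) · Σ_k (x_{k,i} - mean_i) · (x_{k,j} - mean_j), with n-1 = 4.
  S[X,X] = ((-3)·(-3) + (-2)·(-2) + (-1)·(-1) + (2)·(2) + (4)·(4)) / 4 = 34/4 = 8.5
  S[X,Y] = ((-3)·(-0.6) + (-2)·(-3.6) + (-1)·(-0.6) + (2)·(1.4) + (4)·(3.4)) / 4 = 26/4 = 6.5
  S[X,Z] = ((-3)·(-1.8) + (-2)·(2.2) + (-1)·(-1.8) + (2)·(0.2) + (4)·(1.2)) / 4 = 8/4 = 2
  S[Y,Y] = ((-0.6)·(-0.6) + (-3.6)·(-3.6) + (-0.6)·(-0.6) + (1.4)·(1.4) + (3.4)·(3.4)) / 4 = 27.2/4 = 6.8
  S[Y,Z] = ((-0.6)·(-1.8) + (-3.6)·(2.2) + (-0.6)·(-1.8) + (1.4)·(0.2) + (3.4)·(1.2)) / 4 = -1.4/4 = -0.35
  S[Z,Z] = ((-1.8)·(-1.8) + (2.2)·(2.2) + (-1.8)·(-1.8) + (0.2)·(0.2) + (1.2)·(1.2)) / 4 = 12.8/4 = 3.2

S is symmetric (S[j,i] = S[i,j]). Assembling:

S = [[8.5, 6.5, 2],
 [6.5, 6.8, -0.35],
 [2, -0.35, 3.2]]


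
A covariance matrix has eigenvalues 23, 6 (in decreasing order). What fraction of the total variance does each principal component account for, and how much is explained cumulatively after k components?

Step 1 — total variance = trace(Sigma) = Σ λ_i = 23 + 6 = 29.

Step 2 — fraction explained by component i = λ_i / Σ λ:
  PC1: 23/29 = 0.7931
  PC2: 6/29 = 0.2069

Step 3 — cumulative fraction after k components = (λ_1 + ... + λ_k) / Σ λ:
  k = 1: 23/29 = 0.7931
  k = 2: (23 + 6)/29 = 29/29 = 1

Summary (fraction, with percent):

explained: PC1 0.7931 (79.31%), PC2 0.2069 (20.69%);  cumulative: 0.7931, 1


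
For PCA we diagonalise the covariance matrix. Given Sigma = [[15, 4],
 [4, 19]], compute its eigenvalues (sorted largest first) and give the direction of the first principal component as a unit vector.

Step 1 — characteristic polynomial of 2×2 Sigma:
  det(Sigma - λI) = λ² - trace · λ + det = 0.
  trace = 15 + 19 = 34, det = 15·19 - (4)² = 269.
Step 2 — discriminant:
  Δ = trace² - 4·det = 1156 - 1076 = 80.
Step 3 — eigenvalues:
  λ = (trace ± √Δ)/2 = (34 ± 8.9443)/2,
  λ_1 = 21.4721,  λ_2 = 12.5279.

Step 4 — unit eigenvector for λ_1: solve (Sigma - λ_1 I)v = 0. First row:
  (15 - 21.4721)·v_x + (4)·v_y = 0, i.e. (-6.4721)·v_x + (4)·v_y = 0,
  so v ∝ (b, λ_1 - a) = (4, 6.4721) = u.
  ||u|| = √((4)² + (6.4721)²) = √(57.8885) ≈ 7.6085,
  v_1 = u/||u|| ≈ (0.5257, 0.8507) (||v_1|| = 1).

λ_1 = 21.4721,  λ_2 = 12.5279;  v_1 ≈ (0.5257, 0.8507)


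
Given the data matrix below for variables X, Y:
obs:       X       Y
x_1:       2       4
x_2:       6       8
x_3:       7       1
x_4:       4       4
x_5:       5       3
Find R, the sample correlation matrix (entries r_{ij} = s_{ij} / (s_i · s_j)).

Step 1 — column means:
  mean(X) = (2 + 6 + 7 + 4 + 5) / 5 = 24/5 = 4.8
  mean(Y) = (4 + 8 + 1 + 4 + 3) / 5 = 20/5 = 4

Step 2 — sample variances and covariances s[i,j] = (1/(n-1)) · Σ_k (x_{k,i} - mean_i) · (x_{k,j} - mean_j), with n-1 = 4:
  s[X,X] = ((-2.8)·(-2.8) + (1.2)·(1.2) + (2.2)·(2.2) + (-0.8)·(-0.8) + (0.2)·(0.2)) / 4 = 14.8/4 = 3.7
  s[X,Y] = ((-2.8)·(0) + (1.2)·(4) + (2.2)·(-3) + (-0.8)·(0) + (0.2)·(-1)) / 4 = -2/4 = -0.5
  s[Y,Y] = ((0)·(0) + (4)·(4) + (-3)·(-3) + (0)·(0) + (-1)·(-1)) / 4 = 26/4 = 6.5
  Sample standard deviations s_i = √(s[i,i]):
  s(X) = √(3.7) = 1.9235
  s(Y) = √(6.5) = 2.5495

Step 3 — r_{ij} = s_{ij} / (s_i · s_j):
  r[X,X] = 1 (diagonal).
  r[X,Y] = -0.5 / (1.9235 · 2.5495) = -0.5 / 4.9041 = -0.102
  r[Y,Y] = 1 (diagonal).

R is symmetric with unit diagonal. Assembling:

R = [[1, -0.102],
 [-0.102, 1]]


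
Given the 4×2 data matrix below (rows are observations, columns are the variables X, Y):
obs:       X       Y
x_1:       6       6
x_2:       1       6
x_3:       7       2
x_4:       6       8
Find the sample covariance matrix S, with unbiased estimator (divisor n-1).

Step 1 — column means:
  mean(X) = (6 + 1 + 7 + 6) / 4 = 20/4 = 5
  mean(Y) = (6 + 6 + 2 + 8) / 4 = 22/4 = 5.5

Step 2 — sample covariance S[i,j] = (1/(n-1)) · Σ_k (x_{k,i} - mean_i) · (x_{k,j} - mean_j), with n-1 = 3.
  S[X,X] = ((1)·(1) + (-4)·(-4) + (2)·(2) + (1)·(1)) / 3 = 22/3 = 7.3333
  S[X,Y] = ((1)·(0.5) + (-4)·(0.5) + (2)·(-3.5) + (1)·(2.5)) / 3 = -6/3 = -2
  S[Y,Y] = ((0.5)·(0.5) + (0.5)·(0.5) + (-3.5)·(-3.5) + (2.5)·(2.5)) / 3 = 19/3 = 6.3333

S is symmetric (S[j,i] = S[i,j]). Assembling:

S = [[7.3333, -2],
 [-2, 6.3333]]


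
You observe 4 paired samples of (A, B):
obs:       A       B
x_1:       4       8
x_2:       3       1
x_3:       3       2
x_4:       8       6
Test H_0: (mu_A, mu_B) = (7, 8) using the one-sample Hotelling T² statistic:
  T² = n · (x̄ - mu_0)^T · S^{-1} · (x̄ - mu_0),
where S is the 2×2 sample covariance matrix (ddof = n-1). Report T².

Step 1 — sample mean vector:
  mean(A) = (4 + 3 + 3 + 8) / 4 = 18/4 = 4.5
  mean(B) = (8 + 1 + 2 + 6) / 4 = 17/4 = 4.25
  x̄ = (4.5, 4.25),  deviation x̄ - mu_0 = (4.5, 4.25) - (7, 8) = (-2.5, -3.75).

Step 2 — sample covariance matrix, S[i,j] = (1/(n-1)) · Σ_k (x_{k,i} - mean_i) · (x_{k,j} - mean_j), divisor n-1 = 3:
  S[A,A] = ((-0.5)·(-0.5) + (-1.5)·(-1.5) + (-1.5)·(-1.5) + (3.5)·(3.5)) / 3 = 17/3 = 5.6667
  S[A,B] = ((-0.5)·(3.75) + (-1.5)·(-3.25) + (-1.5)·(-2.25) + (3.5)·(1.75)) / 3 = 12.5/3 = 4.1667
  S[B,B] = ((3.75)·(3.75) + (-3.25)·(-3.25) + (-2.25)·(-2.25) + (1.75)·(1.75)) / 3 = 32.75/3 = 10.9167
  S = [[5.6667, 4.1667],
 [4.1667, 10.9167]].

Step 3 — invert S. det(S) = 5.6667·10.9167 - (4.1667)² = 44.5.
  S^{-1} = (1/det) · [[d, -b], [-b, a]] = [[0.2453, -0.0936],
 [-0.0936, 0.1273]].

Step 4 — quadratic form (x̄ - mu_0)^T · S^{-1} · (x̄ - mu_0):
  S^{-1} · (x̄ - mu_0) = (-0.2622, -0.2434),
  (x̄ - mu_0)^T · [...] = (-2.5)·(-0.2622) + (-3.75)·(-0.2434) = 1.5684.

Step 5 — scale by n: T² = 4 · 1.5684 = 6.2734.

T² ≈ 6.2734


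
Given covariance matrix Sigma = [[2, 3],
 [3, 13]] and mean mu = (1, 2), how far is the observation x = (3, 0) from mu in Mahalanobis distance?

Step 1 — centre the observation: (x - mu) = (2, -2).

Step 2 — invert Sigma. det(Sigma) = 2·13 - (3)² = 17.
  Sigma^{-1} = (1/det) · [[d, -b], [-b, a]] = [[0.7647, -0.1765],
 [-0.1765, 0.1176]].

Step 3 — form the quadratic (x - mu)^T · Sigma^{-1} · (x - mu):
  Sigma^{-1} · (x - mu) = (1.8824, -0.5882).
  (x - mu)^T · [Sigma^{-1} · (x - mu)] = (2)·(1.8824) + (-2)·(-0.5882) = 4.9412.

Step 4 — take square root: d = √(4.9412) ≈ 2.2229.

d(x, mu) = √(4.9412) ≈ 2.2229


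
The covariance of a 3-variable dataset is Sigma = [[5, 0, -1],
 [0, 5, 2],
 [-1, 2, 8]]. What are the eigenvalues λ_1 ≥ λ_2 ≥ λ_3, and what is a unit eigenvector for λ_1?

Step 1 — characteristic polynomial p(λ) = det(λI - Sigma) = λ³ - tr·λ² + c_1·λ - det, where tr = trace, c_1 = sum of the principal 2×2 minors, det = det(Sigma):
  tr = 5 + 5 + 8 = 18,
  c_1 = (5·5 - (0)²) + (5·8 - (-1)²) + (5·8 - (2)²) = 25 + 39 + 36 = 100,
  det = 5·(5·8 - (2)²) - (0)·((0)·8 - (2)·(-1)) + (-1)·((0)·(2) - 5·(-1)) = 5·(36) - (0)·(2) + (-1)·(5) = 175.
  So p(λ) = λ³ - 18λ² + 100λ - 175.
Step 2 — look for an integer root (rational root theorem: any rational root is an integer divisor of 175). Testing λ = 5:
  p(5) = 125 - 450 + 500 - 175 = 0  ✓
  Dividing out (λ - 5): p(λ) = (λ - 5)(λ² - 13λ + 35).
Step 3 — remaining eigenvalues from the quadratic λ² - 13λ + 35 = 0:
  Δ = 13² - 4·35 = 169 - 140 = 29,  λ = (13 ± √29)/2 = (13 ± 5.3852)/2 ≈ 9.1926 or 3.8074.
  Sorted: λ_1 = 9.1926,  λ_2 = 5,  λ_3 = 3.8074  (check: sum = 18 = tr ✓).

Step 4 — unit eigenvector for λ_1 ≈ 9.1926: v spans the null space of (Sigma - λ_1 I), whose rows are
  r_1 = (-4.1926, 0, -1),  r_2 = (0, -4.1926, 2),  r_3 = (-1, 2, -1.1926).
  v is orthogonal to every row, so take v ∝ r_1 × r_2 = ((0)·(2) - (-1)·(-4.1926), (-1)·(0) - (-4.1926)·(2), (-4.1926)·(-4.1926) - (0)·(0)) ≈ (-4.1926, 8.3852, 17.5777).
  Rescale (multiply by -1 so the first nonzero entry is positive): u = (4.1926, -8.3852, -17.5777).
  ||u|| = √((4.1926)² + (-8.3852)² + (-17.5777)²) = √(396.8659) ≈ 19.9215,  v_1 = u/||u|| ≈ (0.2105, -0.4209, -0.8824) (||v_1|| = 1).

λ_1 = 9.1926,  λ_2 = 5,  λ_3 = 3.8074;  v_1 ≈ (0.2105, -0.4209, -0.8824)


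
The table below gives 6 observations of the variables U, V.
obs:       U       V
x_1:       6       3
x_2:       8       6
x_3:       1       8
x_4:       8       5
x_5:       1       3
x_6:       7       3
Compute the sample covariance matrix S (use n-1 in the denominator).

Step 1 — column means:
  mean(U) = (6 + 8 + 1 + 8 + 1 + 7) / 6 = 31/6 = 5.1667
  mean(V) = (3 + 6 + 8 + 5 + 3 + 3) / 6 = 28/6 = 4.6667

Step 2 — sample covariance S[i,j] = (1/(n-1)) · Σ_k (x_{k,i} - mean_i) · (x_{k,j} - mean_j), with n-1 = 5.
  S[U,U] = ((0.8333)·(0.8333) + (2.8333)·(2.8333) + (-4.1667)·(-4.1667) + (2.8333)·(2.8333) + (-4.1667)·(-4.1667) + (1.8333)·(1.8333)) / 5 = 54.8333/5 = 10.9667
  S[U,V] = ((0.8333)·(-1.6667) + (2.8333)·(1.3333) + (-4.1667)·(3.3333) + (2.8333)·(0.3333) + (-4.1667)·(-1.6667) + (1.8333)·(-1.6667)) / 5 = -6.6667/5 = -1.3333
  S[V,V] = ((-1.6667)·(-1.6667) + (1.3333)·(1.3333) + (3.3333)·(3.3333) + (0.3333)·(0.3333) + (-1.6667)·(-1.6667) + (-1.6667)·(-1.6667)) / 5 = 21.3333/5 = 4.2667

S is symmetric (S[j,i] = S[i,j]). Assembling:

S = [[10.9667, -1.3333],
 [-1.3333, 4.2667]]


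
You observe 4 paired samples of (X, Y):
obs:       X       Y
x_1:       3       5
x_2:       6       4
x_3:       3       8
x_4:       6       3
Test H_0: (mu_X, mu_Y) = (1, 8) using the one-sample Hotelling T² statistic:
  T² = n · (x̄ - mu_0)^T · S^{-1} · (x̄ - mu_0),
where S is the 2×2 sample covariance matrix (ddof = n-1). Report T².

Step 1 — sample mean vector:
  mean(X) = (3 + 6 + 3 + 6) / 4 = 18/4 = 4.5
  mean(Y) = (5 + 4 + 8 + 3) / 4 = 20/4 = 5
  x̄ = (4.5, 5),  deviation x̄ - mu_0 = (4.5, 5) - (1, 8) = (3.5, -3).

Step 2 — sample covariance matrix, S[i,j] = (1/(n-1)) · Σ_k (x_{k,i} - mean_i) · (x_{k,j} - mean_j), divisor n-1 = 3:
  S[X,X] = ((-1.5)·(-1.5) + (1.5)·(1.5) + (-1.5)·(-1.5) + (1.5)·(1.5)) / 3 = 9/3 = 3
  S[X,Y] = ((-1.5)·(0) + (1.5)·(-1) + (-1.5)·(3) + (1.5)·(-2)) / 3 = -9/3 = -3
  S[Y,Y] = ((0)·(0) + (-1)·(-1) + (3)·(3) + (-2)·(-2)) / 3 = 14/3 = 4.6667
  S = [[3, -3],
 [-3, 4.6667]].

Step 3 — invert S. det(S) = 3·4.6667 - (-3)² = 5.
  S^{-1} = (1/det) · [[d, -b], [-b, a]] = [[0.9333, 0.6],
 [0.6, 0.6]].

Step 4 — quadratic form (x̄ - mu_0)^T · S^{-1} · (x̄ - mu_0):
  S^{-1} · (x̄ - mu_0) = (1.4667, 0.3),
  (x̄ - mu_0)^T · [...] = (3.5)·(1.4667) + (-3)·(0.3) = 4.2333.

Step 5 — scale by n: T² = 4 · 4.2333 = 16.9333.

T² ≈ 16.9333


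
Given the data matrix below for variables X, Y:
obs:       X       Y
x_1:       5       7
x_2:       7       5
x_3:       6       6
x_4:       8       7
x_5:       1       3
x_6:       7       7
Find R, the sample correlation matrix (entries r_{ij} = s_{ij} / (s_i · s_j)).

Step 1 — column means:
  mean(X) = (5 + 7 + 6 + 8 + 1 + 7) / 6 = 34/6 = 5.6667
  mean(Y) = (7 + 5 + 6 + 7 + 3 + 7) / 6 = 35/6 = 5.8333

Step 2 — sample variances and covariances s[i,j] = (1/(n-1)) · Σ_k (x_{k,i} - mean_i) · (x_{k,j} - mean_j), with n-1 = 5:
  s[X,X] = ((-0.6667)·(-0.6667) + (1.3333)·(1.3333) + (0.3333)·(0.3333) + (2.3333)·(2.3333) + (-4.6667)·(-4.6667) + (1.3333)·(1.3333)) / 5 = 31.3333/5 = 6.2667
  s[X,Y] = ((-0.6667)·(1.1667) + (1.3333)·(-0.8333) + (0.3333)·(0.1667) + (2.3333)·(1.1667) + (-4.6667)·(-2.8333) + (1.3333)·(1.1667)) / 5 = 15.6667/5 = 3.1333
  s[Y,Y] = ((1.1667)·(1.1667) + (-0.8333)·(-0.8333) + (0.1667)·(0.1667) + (1.1667)·(1.1667) + (-2.8333)·(-2.8333) + (1.1667)·(1.1667)) / 5 = 12.8333/5 = 2.5667
  Sample standard deviations s_i = √(s[i,i]):
  s(X) = √(6.2667) = 2.5033
  s(Y) = √(2.5667) = 1.6021

Step 3 — r_{ij} = s_{ij} / (s_i · s_j):
  r[X,X] = 1 (diagonal).
  r[X,Y] = 3.1333 / (2.5033 · 1.6021) = 3.1333 / 4.0105 = 0.7813
  r[Y,Y] = 1 (diagonal).

R is symmetric with unit diagonal. Assembling:

R = [[1, 0.7813],
 [0.7813, 1]]


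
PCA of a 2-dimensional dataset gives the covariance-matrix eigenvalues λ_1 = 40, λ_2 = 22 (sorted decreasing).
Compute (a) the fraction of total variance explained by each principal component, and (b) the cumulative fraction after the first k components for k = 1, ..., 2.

Step 1 — total variance = trace(Sigma) = Σ λ_i = 40 + 22 = 62.

Step 2 — fraction explained by component i = λ_i / Σ λ:
  PC1: 40/62 = 0.6452
  PC2: 22/62 = 0.3548

Step 3 — cumulative fraction after k components = (λ_1 + ... + λ_k) / Σ λ:
  k = 1: 40/62 = 0.6452
  k = 2: (40 + 22)/62 = 62/62 = 1

Summary (fraction, with percent):

explained: PC1 0.6452 (64.52%), PC2 0.3548 (35.48%);  cumulative: 0.6452, 1


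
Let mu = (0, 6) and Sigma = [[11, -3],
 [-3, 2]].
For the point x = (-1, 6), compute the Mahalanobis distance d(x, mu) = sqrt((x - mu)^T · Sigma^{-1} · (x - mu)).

Step 1 — centre the observation: (x - mu) = (-1, 0).

Step 2 — invert Sigma. det(Sigma) = 11·2 - (-3)² = 13.
  Sigma^{-1} = (1/det) · [[d, -b], [-b, a]] = [[0.1538, 0.2308],
 [0.2308, 0.8462]].

Step 3 — form the quadratic (x - mu)^T · Sigma^{-1} · (x - mu):
  Sigma^{-1} · (x - mu) = (-0.1538, -0.2308).
  (x - mu)^T · [Sigma^{-1} · (x - mu)] = (-1)·(-0.1538) + (0)·(-0.2308) = 0.1538.

Step 4 — take square root: d = √(0.1538) ≈ 0.3922.

d(x, mu) = √(0.1538) ≈ 0.3922


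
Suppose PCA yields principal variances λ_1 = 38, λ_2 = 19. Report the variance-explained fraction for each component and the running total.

Step 1 — total variance = trace(Sigma) = Σ λ_i = 38 + 19 = 57.

Step 2 — fraction explained by component i = λ_i / Σ λ:
  PC1: 38/57 = 0.6667
  PC2: 19/57 = 0.3333

Step 3 — cumulative fraction after k components = (λ_1 + ... + λ_k) / Σ λ:
  k = 1: 38/57 = 0.6667
  k = 2: (38 + 19)/57 = 57/57 = 1

Summary (fraction, with percent):

explained: PC1 0.6667 (66.67%), PC2 0.3333 (33.33%);  cumulative: 0.6667, 1


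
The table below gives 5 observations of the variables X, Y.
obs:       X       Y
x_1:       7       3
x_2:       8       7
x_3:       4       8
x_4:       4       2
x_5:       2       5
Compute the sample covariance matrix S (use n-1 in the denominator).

Step 1 — column means:
  mean(X) = (7 + 8 + 4 + 4 + 2) / 5 = 25/5 = 5
  mean(Y) = (3 + 7 + 8 + 2 + 5) / 5 = 25/5 = 5

Step 2 — sample covariance S[i,j] = (1/(n-1)) · Σ_k (x_{k,i} - mean_i) · (x_{k,j} - mean_j), with n-1 = 4.
  S[X,X] = ((2)·(2) + (3)·(3) + (-1)·(-1) + (-1)·(-1) + (-3)·(-3)) / 4 = 24/4 = 6
  S[X,Y] = ((2)·(-2) + (3)·(2) + (-1)·(3) + (-1)·(-3) + (-3)·(0)) / 4 = 2/4 = 0.5
  S[Y,Y] = ((-2)·(-2) + (2)·(2) + (3)·(3) + (-3)·(-3) + (0)·(0)) / 4 = 26/4 = 6.5

S is symmetric (S[j,i] = S[i,j]). Assembling:

S = [[6, 0.5],
 [0.5, 6.5]]


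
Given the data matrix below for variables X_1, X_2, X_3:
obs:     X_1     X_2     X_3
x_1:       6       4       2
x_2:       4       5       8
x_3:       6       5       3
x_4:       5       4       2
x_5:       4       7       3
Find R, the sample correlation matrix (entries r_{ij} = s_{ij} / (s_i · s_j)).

Step 1 — column means:
  mean(X_1) = (6 + 4 + 6 + 5 + 4) / 5 = 25/5 = 5
  mean(X_2) = (4 + 5 + 5 + 4 + 7) / 5 = 25/5 = 5
  mean(X_3) = (2 + 8 + 3 + 2 + 3) / 5 = 18/5 = 3.6

Step 2 — sample variances and covariances s[i,j] = (1/(n-1)) · Σ_k (x_{k,i} - mean_i) · (x_{k,j} - mean_j), with n-1 = 4:
  s[X_1,X_1] = ((1)·(1) + (-1)·(-1) + (1)·(1) + (0)·(0) + (-1)·(-1)) / 4 = 4/4 = 1
  s[X_1,X_2] = ((1)·(-1) + (-1)·(0) + (1)·(0) + (0)·(-1) + (-1)·(2)) / 4 = -3/4 = -0.75
  s[X_1,X_3] = ((1)·(-1.6) + (-1)·(4.4) + (1)·(-0.6) + (0)·(-1.6) + (-1)·(-0.6)) / 4 = -6/4 = -1.5
  s[X_2,X_2] = ((-1)·(-1) + (0)·(0) + (0)·(0) + (-1)·(-1) + (2)·(2)) / 4 = 6/4 = 1.5
  s[X_2,X_3] = ((-1)·(-1.6) + (0)·(4.4) + (0)·(-0.6) + (-1)·(-1.6) + (2)·(-0.6)) / 4 = 2/4 = 0.5
  s[X_3,X_3] = ((-1.6)·(-1.6) + (4.4)·(4.4) + (-0.6)·(-0.6) + (-1.6)·(-1.6) + (-0.6)·(-0.6)) / 4 = 25.2/4 = 6.3
  Sample standard deviations s_i = √(s[i,i]):
  s(X_1) = √(1) = 1
  s(X_2) = √(1.5) = 1.2247
  s(X_3) = √(6.3) = 2.51

Step 3 — r_{ij} = s_{ij} / (s_i · s_j):
  r[X_1,X_1] = 1 (diagonal).
  r[X_1,X_2] = -0.75 / (1 · 1.2247) = -0.75 / 1.2247 = -0.6124
  r[X_1,X_3] = -1.5 / (1 · 2.51) = -1.5 / 2.51 = -0.5976
  r[X_2,X_2] = 1 (diagonal).
  r[X_2,X_3] = 0.5 / (1.2247 · 2.51) = 0.5 / 3.0741 = 0.1627
  r[X_3,X_3] = 1 (diagonal).

R is symmetric with unit diagonal. Assembling:

R = [[1, -0.6124, -0.5976],
 [-0.6124, 1, 0.1627],
 [-0.5976, 0.1627, 1]]


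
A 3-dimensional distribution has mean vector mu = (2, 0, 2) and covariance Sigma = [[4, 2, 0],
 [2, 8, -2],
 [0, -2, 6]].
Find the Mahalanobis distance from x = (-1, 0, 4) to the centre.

Step 1 — centre the observation: (x - mu) = (-3, 0, 2).

Step 2 — invert Sigma (cofactor / det for 3×3, or solve directly):
  Sigma^{-1} = [[0.2895, -0.0789, -0.0263],
 [-0.0789, 0.1579, 0.0526],
 [-0.0263, 0.0526, 0.1842]].

Step 3 — form the quadratic (x - mu)^T · Sigma^{-1} · (x - mu):
  Sigma^{-1} · (x - mu) = (-0.9211, 0.3421, 0.4474).
  (x - mu)^T · [Sigma^{-1} · (x - mu)] = (-3)·(-0.9211) + (0)·(0.3421) + (2)·(0.4474) = 3.6579.

Step 4 — take square root: d = √(3.6579) ≈ 1.9126.

d(x, mu) = √(3.6579) ≈ 1.9126


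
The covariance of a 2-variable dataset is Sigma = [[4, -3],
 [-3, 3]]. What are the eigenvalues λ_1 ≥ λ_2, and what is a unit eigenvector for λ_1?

Step 1 — characteristic polynomial of 2×2 Sigma:
  det(Sigma - λI) = λ² - trace · λ + det = 0.
  trace = 4 + 3 = 7, det = 4·3 - (-3)² = 3.
Step 2 — discriminant:
  Δ = trace² - 4·det = 49 - 12 = 37.
Step 3 — eigenvalues:
  λ = (trace ± √Δ)/2 = (7 ± 6.0828)/2,
  λ_1 = 6.5414,  λ_2 = 0.4586.

Step 4 — unit eigenvector for λ_1: solve (Sigma - λ_1 I)v = 0. First row:
  (4 - 6.5414)·v_x + (-3)·v_y = 0, i.e. (-2.5414)·v_x + (-3)·v_y = 0,
  so v ∝ (b, λ_1 - a) = (-3, 2.5414); multiply by -1 so the first entry is positive: u = (3, -2.5414).
  ||u|| = √((3)² + (-2.5414)²) = √(15.4586) ≈ 3.9317,
  v_1 = u/||u|| ≈ (0.763, -0.6464) (||v_1|| = 1).

λ_1 = 6.5414,  λ_2 = 0.4586;  v_1 ≈ (0.763, -0.6464)


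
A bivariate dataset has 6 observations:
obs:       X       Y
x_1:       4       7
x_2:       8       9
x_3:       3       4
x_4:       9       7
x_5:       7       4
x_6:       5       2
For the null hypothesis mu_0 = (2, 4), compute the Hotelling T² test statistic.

Step 1 — sample mean vector:
  mean(X) = (4 + 8 + 3 + 9 + 7 + 5) / 6 = 36/6 = 6
  mean(Y) = (7 + 9 + 4 + 7 + 4 + 2) / 6 = 33/6 = 5.5
  x̄ = (6, 5.5),  deviation x̄ - mu_0 = (6, 5.5) - (2, 4) = (4, 1.5).

Step 2 — sample covariance matrix, S[i,j] = (1/(n-1)) · Σ_k (x_{k,i} - mean_i) · (x_{k,j} - mean_j), divisor n-1 = 5:
  S[X,X] = ((-2)·(-2) + (2)·(2) + (-3)·(-3) + (3)·(3) + (1)·(1) + (-1)·(-1)) / 5 = 28/5 = 5.6
  S[X,Y] = ((-2)·(1.5) + (2)·(3.5) + (-3)·(-1.5) + (3)·(1.5) + (1)·(-1.5) + (-1)·(-3.5)) / 5 = 15/5 = 3
  S[Y,Y] = ((1.5)·(1.5) + (3.5)·(3.5) + (-1.5)·(-1.5) + (1.5)·(1.5) + (-1.5)·(-1.5) + (-3.5)·(-3.5)) / 5 = 33.5/5 = 6.7
  S = [[5.6, 3],
 [3, 6.7]].

Step 3 — invert S. det(S) = 5.6·6.7 - (3)² = 28.52.
  S^{-1} = (1/det) · [[d, -b], [-b, a]] = [[0.2349, -0.1052],
 [-0.1052, 0.1964]].

Step 4 — quadratic form (x̄ - mu_0)^T · S^{-1} · (x̄ - mu_0):
  S^{-1} · (x̄ - mu_0) = (0.7819, -0.1262),
  (x̄ - mu_0)^T · [...] = (4)·(0.7819) + (1.5)·(-0.1262) = 2.9383.

Step 5 — scale by n: T² = 6 · 2.9383 = 17.6297.

T² ≈ 17.6297


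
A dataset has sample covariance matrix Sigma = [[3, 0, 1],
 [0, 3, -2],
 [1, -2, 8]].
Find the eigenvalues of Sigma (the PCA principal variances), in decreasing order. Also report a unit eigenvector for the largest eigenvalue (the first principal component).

Step 1 — characteristic polynomial p(λ) = det(λI - Sigma) = λ³ - tr·λ² + c_1·λ - det, where tr = trace, c_1 = sum of the principal 2×2 minors, det = det(Sigma):
  tr = 3 + 3 + 8 = 14,
  c_1 = (3·3 - (0)²) + (3·8 - (1)²) + (3·8 - (-2)²) = 9 + 23 + 20 = 52,
  det = 3·(3·8 - (-2)²) - (0)·((0)·8 - (-2)·(1)) + (1)·((0)·(-2) - 3·(1)) = 3·(20) - (0)·(2) + (1)·(-3) = 57.
  So p(λ) = λ³ - 14λ² + 52λ - 57.
Step 2 — look for an integer root (rational root theorem: any rational root is an integer divisor of 57). Testing λ = 3:
  p(3) = 27 - 126 + 156 - 57 = 0  ✓
  Dividing out (λ - 3): p(λ) = (λ - 3)(λ² - 11λ + 19).
Step 3 — remaining eigenvalues from the quadratic λ² - 11λ + 19 = 0:
  Δ = 11² - 4·19 = 121 - 76 = 45,  λ = (11 ± √45)/2 = (11 ± 6.7082)/2 ≈ 8.8541 or 2.1459.
  Sorted: λ_1 = 8.8541,  λ_2 = 3,  λ_3 = 2.1459  (check: sum = 14 = tr ✓).

Step 4 — unit eigenvector for λ_1 ≈ 8.8541: v spans the null space of (Sigma - λ_1 I), whose rows are
  r_1 = (-5.8541, 0, 1),  r_2 = (0, -5.8541, -2),  r_3 = (1, -2, -0.8541).
  v is orthogonal to every row, so take v ∝ r_1 × r_2 = ((0)·(-2) - (1)·(-5.8541), (1)·(0) - (-5.8541)·(-2), (-5.8541)·(-5.8541) - (0)·(0)) ≈ (5.8541, -11.7082, 34.2705).
  Let u = (5.8541, -11.7082, 34.2705).
  ||u|| = √((5.8541)² + (-11.7082)² + (34.2705)²) = √(1345.8204) ≈ 36.6854,  v_1 = u/||u|| ≈ (0.1596, -0.3192, 0.9342) (||v_1|| = 1).

λ_1 = 8.8541,  λ_2 = 3,  λ_3 = 2.1459;  v_1 ≈ (0.1596, -0.3192, 0.9342)
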